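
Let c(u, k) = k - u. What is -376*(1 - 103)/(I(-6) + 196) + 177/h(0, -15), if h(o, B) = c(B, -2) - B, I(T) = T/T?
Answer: 1108725/5516 ≈ 201.00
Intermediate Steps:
I(T) = 1
h(o, B) = -2 - 2*B (h(o, B) = (-2 - B) - B = -2 - 2*B)
-376*(1 - 103)/(I(-6) + 196) + 177/h(0, -15) = -376*(1 - 103)/(1 + 196) + 177/(-2 - 2*(-15)) = -376/(197/(-102)) + 177/(-2 + 30) = -376/(197*(-1/102)) + 177/28 = -376/(-197/102) + 177*(1/28) = -376*(-102/197) + 177/28 = 38352/197 + 177/28 = 1108725/5516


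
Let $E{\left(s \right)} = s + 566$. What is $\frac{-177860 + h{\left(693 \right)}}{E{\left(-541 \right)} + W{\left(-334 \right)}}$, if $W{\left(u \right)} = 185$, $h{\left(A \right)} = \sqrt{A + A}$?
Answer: $- \frac{17786}{21} + \frac{\sqrt{154}}{70} \approx -846.78$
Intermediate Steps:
$h{\left(A \right)} = \sqrt{2} \sqrt{A}$ ($h{\left(A \right)} = \sqrt{2 A} = \sqrt{2} \sqrt{A}$)
$E{\left(s \right)} = 566 + s$
$\frac{-177860 + h{\left(693 \right)}}{E{\left(-541 \right)} + W{\left(-334 \right)}} = \frac{-177860 + \sqrt{2} \sqrt{693}}{\left(566 - 541\right) + 185} = \frac{-177860 + \sqrt{2} \cdot 3 \sqrt{77}}{25 + 185} = \frac{-177860 + 3 \sqrt{154}}{210} = \left(-177860 + 3 \sqrt{154}\right) \frac{1}{210} = - \frac{17786}{21} + \frac{\sqrt{154}}{70}$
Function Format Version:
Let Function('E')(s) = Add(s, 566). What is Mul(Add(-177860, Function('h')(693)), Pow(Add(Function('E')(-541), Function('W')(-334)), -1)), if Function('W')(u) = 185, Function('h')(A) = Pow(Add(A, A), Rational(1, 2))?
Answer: Add(Rational(-17786, 21), Mul(Rational(1, 70), Pow(154, Rational(1, 2)))) ≈ -846.78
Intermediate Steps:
Function('h')(A) = Mul(Pow(2, Rational(1, 2)), Pow(A, Rational(1, 2))) (Function('h')(A) = Pow(Mul(2, A), Rational(1, 2)) = Mul(Pow(2, Rational(1, 2)), Pow(A, Rational(1, 2))))
Function('E')(s) = Add(566, s)
Mul(Add(-177860, Function('h')(693)), Pow(Add(Function('E')(-541), Function('W')(-334)), -1)) = Mul(Add(-177860, Mul(Pow(2, Rational(1, 2)), Pow(693, Rational(1, 2)))), Pow(Add(Add(566, -541), 185), -1)) = Mul(Add(-177860, Mul(Pow(2, Rational(1, 2)), Mul(3, Pow(77, Rational(1, 2))))), Pow(Add(25, 185), -1)) = Mul(Add(-177860, Mul(3, Pow(154, Rational(1, 2)))), Pow(210, -1)) = Mul(Add(-177860, Mul(3, Pow(154, Rational(1, 2)))), Rational(1, 210)) = Add(Rational(-17786, 21), Mul(Rational(1, 70), Pow(154, Rational(1, 2))))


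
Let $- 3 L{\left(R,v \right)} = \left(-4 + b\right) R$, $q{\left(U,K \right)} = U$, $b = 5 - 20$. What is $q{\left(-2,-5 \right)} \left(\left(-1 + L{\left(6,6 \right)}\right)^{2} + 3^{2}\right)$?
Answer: $-2756$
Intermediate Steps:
$b = -15$ ($b = 5 - 20 = -15$)
$L{\left(R,v \right)} = \frac{19 R}{3}$ ($L{\left(R,v \right)} = - \frac{\left(-4 - 15\right) R}{3} = - \frac{\left(-19\right) R}{3} = \frac{19 R}{3}$)
$q{\left(-2,-5 \right)} \left(\left(-1 + L{\left(6,6 \right)}\right)^{2} + 3^{2}\right) = - 2 \left(\left(-1 + \frac{19}{3} \cdot 6\right)^{2} + 3^{2}\right) = - 2 \left(\left(-1 + 38\right)^{2} + 9\right) = - 2 \left(37^{2} + 9\right) = - 2 \left(1369 + 9\right) = \left(-2\right) 1378 = -2756$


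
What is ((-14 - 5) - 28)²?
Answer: 2209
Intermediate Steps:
((-14 - 5) - 28)² = (-19 - 28)² = (-47)² = 2209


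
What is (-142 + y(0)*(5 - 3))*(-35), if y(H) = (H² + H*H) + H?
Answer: 4970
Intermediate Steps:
y(H) = H + 2*H² (y(H) = (H² + H²) + H = 2*H² + H = H + 2*H²)
(-142 + y(0)*(5 - 3))*(-35) = (-142 + (0*(1 + 2*0))*(5 - 3))*(-35) = (-142 + (0*(1 + 0))*2)*(-35) = (-142 + (0*1)*2)*(-35) = (-142 + 0*2)*(-35) = (-142 + 0)*(-35) = -142*(-35) = 4970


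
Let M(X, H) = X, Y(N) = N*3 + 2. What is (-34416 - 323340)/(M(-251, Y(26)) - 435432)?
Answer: 357756/435683 ≈ 0.82114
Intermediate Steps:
Y(N) = 2 + 3*N (Y(N) = 3*N + 2 = 2 + 3*N)
(-34416 - 323340)/(M(-251, Y(26)) - 435432) = (-34416 - 323340)/(-251 - 435432) = -357756/(-435683) = -357756*(-1/435683) = 357756/435683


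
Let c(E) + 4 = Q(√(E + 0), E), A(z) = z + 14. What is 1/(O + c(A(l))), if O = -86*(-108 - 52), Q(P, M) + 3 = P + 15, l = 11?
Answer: 1/13773 ≈ 7.2606e-5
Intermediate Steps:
Q(P, M) = 12 + P (Q(P, M) = -3 + (P + 15) = -3 + (15 + P) = 12 + P)
A(z) = 14 + z
O = 13760 (O = -86*(-160) = 13760)
c(E) = 8 + √E (c(E) = -4 + (12 + √(E + 0)) = -4 + (12 + √E) = 8 + √E)
1/(O + c(A(l))) = 1/(13760 + (8 + √(14 + 11))) = 1/(13760 + (8 + √25)) = 1/(13760 + (8 + 5)) = 1/(13760 + 13) = 1/13773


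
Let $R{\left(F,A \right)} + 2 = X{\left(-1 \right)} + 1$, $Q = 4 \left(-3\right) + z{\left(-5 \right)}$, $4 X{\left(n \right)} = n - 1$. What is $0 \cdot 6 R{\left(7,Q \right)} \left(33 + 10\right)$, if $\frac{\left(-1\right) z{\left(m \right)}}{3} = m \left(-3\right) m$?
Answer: $0$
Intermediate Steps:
$z{\left(m \right)} = 9 m^{2}$ ($z{\left(m \right)} = - 3 m \left(-3\right) m = - 3 - 3 m m = - 3 \left(- 3 m^{2}\right) = 9 m^{2}$)
$X{\left(n \right)} = - \frac{1}{4} + \frac{n}{4}$ ($X{\left(n \right)} = \frac{n - 1}{4} = \frac{-1 + n}{4} = - \frac{1}{4} + \frac{n}{4}$)
$Q = 213$ ($Q = 4 \left(-3\right) + 9 \left(-5\right)^{2} = -12 + 9 \cdot 25 = -12 + 225 = 213$)
$R{\left(F,A \right)} = - \frac{3}{2}$ ($R{\left(F,A \right)} = -2 + \left(\left(- \frac{1}{4} + \frac{1}{4} \left(-1\right)\right) + 1\right) = -2 + \left(\left(- \frac{1}{4} - \frac{1}{4}\right) + 1\right) = -2 + \left(- \frac{1}{2} + 1\right) = -2 + \frac{1}{2} = - \frac{3}{2}$)
$0 \cdot 6 R{\left(7,Q \right)} \left(33 + 10\right) = 0 \cdot 6 \left(- \frac{3 \left(33 + 10\right)}{2}\right) = 0 \left(\left(- \frac{3}{2}\right) 43\right) = 0 \left(- \frac{129}{2}\right) = 0$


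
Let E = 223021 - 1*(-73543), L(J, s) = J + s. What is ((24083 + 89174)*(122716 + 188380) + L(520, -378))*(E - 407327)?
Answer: -3902601368798082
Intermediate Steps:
E = 296564 (E = 223021 + 73543 = 296564)
((24083 + 89174)*(122716 + 188380) + L(520, -378))*(E - 407327) = ((24083 + 89174)*(122716 + 188380) + (520 - 378))*(296564 - 407327) = (113257*311096 + 142)*(-110763) = (35233799672 + 142)*(-110763) = 35233799814*(-110763) = -3902601368798082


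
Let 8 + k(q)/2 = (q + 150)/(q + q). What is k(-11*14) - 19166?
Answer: -1477012/77 ≈ -19182.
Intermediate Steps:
k(q) = -16 + (150 + q)/q (k(q) = -16 + 2*((q + 150)/(q + q)) = -16 + 2*((150 + q)/((2*q))) = -16 + 2*((150 + q)*(1/(2*q))) = -16 + 2*((150 + q)/(2*q)) = -16 + (150 + q)/q)
k(-11*14) - 19166 = (-15 + 150/((-11*14))) - 19166 = (-15 + 150/(-154)) - 19166 = (-15 + 150*(-1/154)) - 19166 = (-15 - 75/77) - 19166 = -1230/77 - 19166 = -1477012/77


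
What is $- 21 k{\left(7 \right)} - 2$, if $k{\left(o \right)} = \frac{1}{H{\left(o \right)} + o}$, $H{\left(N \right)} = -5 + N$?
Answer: $- \frac{13}{3} \approx -4.3333$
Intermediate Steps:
$k{\left(o \right)} = \frac{1}{-5 + 2 o}$ ($k{\left(o \right)} = \frac{1}{\left(-5 + o\right) + o} = \frac{1}{-5 + 2 o}$)
$- 21 k{\left(7 \right)} - 2 = - \frac{21}{-5 + 2 \cdot 7} - 2 = - \frac{21}{-5 + 14} - 2 = - \frac{21}{9} - 2 = \left(-21\right) \frac{1}{9} - 2 = - \frac{7}{3} - 2 = - \frac{13}{3}$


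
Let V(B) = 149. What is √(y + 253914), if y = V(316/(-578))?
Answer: √254063 ≈ 504.05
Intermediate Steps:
y = 149
√(y + 253914) = √(149 + 253914) = √254063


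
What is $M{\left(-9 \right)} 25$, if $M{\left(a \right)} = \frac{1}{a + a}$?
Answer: $- \frac{25}{18} \approx -1.3889$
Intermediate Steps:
$M{\left(a \right)} = \frac{1}{2 a}$
$M{\left(-9 \right)} 25 = \frac{1}{2 \left(-9\right)} 25 = \frac{1}{2} \left(- \frac{1}{9}\right) 25 = \left(- \frac{1}{18}\right) 25 = - \frac{25}{18}$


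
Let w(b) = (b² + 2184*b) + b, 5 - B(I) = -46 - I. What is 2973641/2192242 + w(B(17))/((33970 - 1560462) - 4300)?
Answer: 87836783548/69913885743 ≈ 1.2564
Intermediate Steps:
B(I) = 51 + I (B(I) = 5 - (-46 - I) = 5 + (46 + I) = 51 + I)
w(b) = b² + 2185*b
2973641/2192242 + w(B(17))/((33970 - 1560462) - 4300) = 2973641/2192242 + ((51 + 17)*(2185 + (51 + 17)))/((33970 - 1560462) - 4300) = 2973641*(1/2192242) + (68*(2185 + 68))/(-1526492 - 4300) = 2973641/2192242 + (68*2253)/(-1530792) = 2973641/2192242 + 153204*(-1/1530792) = 2973641/2192242 - 12767/127566 = 87836783548/69913885743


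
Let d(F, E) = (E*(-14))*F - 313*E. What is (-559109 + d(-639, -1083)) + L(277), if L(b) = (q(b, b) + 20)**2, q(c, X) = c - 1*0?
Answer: -9820439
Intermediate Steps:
q(c, X) = c (q(c, X) = c + 0 = c)
L(b) = (20 + b)**2 (L(b) = (b + 20)**2 = (20 + b)**2)
d(F, E) = -313*E - 14*E*F (d(F, E) = (-14*E)*F - 313*E = -14*E*F - 313*E = -313*E - 14*E*F)
(-559109 + d(-639, -1083)) + L(277) = (-559109 - 1*(-1083)*(313 + 14*(-639))) + (20 + 277)**2 = (-559109 - 1*(-1083)*(313 - 8946)) + 297**2 = (-559109 - 1*(-1083)*(-8633)) + 88209 = (-559109 - 9349539) + 88209 = -9908648 + 88209 = -9820439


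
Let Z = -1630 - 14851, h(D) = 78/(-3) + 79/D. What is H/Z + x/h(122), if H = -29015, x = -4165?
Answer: 8464233925/50975733 ≈ 166.04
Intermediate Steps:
h(D) = -26 + 79/D (h(D) = 78*(-⅓) + 79/D = -26 + 79/D)
Z = -16481
H/Z + x/h(122) = -29015/(-16481) - 4165/(-26 + 79/122) = -29015*(-1/16481) - 4165/(-26 + 79*(1/122)) = 29015/16481 - 4165/(-26 + 79/122) = 29015/16481 - 4165/(-3093/122) = 29015/16481 - 4165*(-122/3093) = 29015/16481 + 508130/3093 = 8464233925/50975733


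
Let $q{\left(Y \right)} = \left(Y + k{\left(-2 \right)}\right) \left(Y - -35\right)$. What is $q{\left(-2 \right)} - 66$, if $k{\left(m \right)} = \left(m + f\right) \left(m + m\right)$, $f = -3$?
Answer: $528$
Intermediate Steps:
$k{\left(m \right)} = 2 m \left(-3 + m\right)$ ($k{\left(m \right)} = \left(m - 3\right) \left(m + m\right) = \left(-3 + m\right) 2 m = 2 m \left(-3 + m\right)$)
$q{\left(Y \right)} = \left(20 + Y\right) \left(35 + Y\right)$ ($q{\left(Y \right)} = \left(Y + 2 \left(-2\right) \left(-3 - 2\right)\right) \left(Y - -35\right) = \left(Y + 2 \left(-2\right) \left(-5\right)\right) \left(Y + 35\right) = \left(Y + 20\right) \left(35 + Y\right) = \left(20 + Y\right) \left(35 + Y\right)$)
$q{\left(-2 \right)} - 66 = \left(700 + \left(-2\right)^{2} + 55 \left(-2\right)\right) - 66 = \left(700 + 4 - 110\right) - 66 = 594 - 66 = 528$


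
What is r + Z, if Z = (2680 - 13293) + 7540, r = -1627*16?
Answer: -29105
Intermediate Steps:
r = -26032
Z = -3073 (Z = -10613 + 7540 = -3073)
r + Z = -26032 - 3073 = -29105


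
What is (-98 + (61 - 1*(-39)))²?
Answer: 4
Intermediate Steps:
(-98 + (61 - 1*(-39)))² = (-98 + (61 + 39))² = (-98 + 100)² = 2² = 4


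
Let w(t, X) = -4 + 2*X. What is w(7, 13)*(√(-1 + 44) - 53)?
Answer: -1166 + 22*√43 ≈ -1021.7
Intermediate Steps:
w(7, 13)*(√(-1 + 44) - 53) = (-4 + 2*13)*(√(-1 + 44) - 53) = (-4 + 26)*(√43 - 53) = 22*(-53 + √43) = -1166 + 22*√43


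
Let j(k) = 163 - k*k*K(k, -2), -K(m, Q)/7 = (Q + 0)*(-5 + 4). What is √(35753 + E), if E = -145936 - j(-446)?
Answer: I*√2895170 ≈ 1701.5*I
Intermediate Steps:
K(m, Q) = 7*Q (K(m, Q) = -7*(Q + 0)*(-5 + 4) = -7*Q*(-1) = -(-7)*Q = 7*Q)
j(k) = 163 + 14*k² (j(k) = 163 - k*k*7*(-2) = 163 - k²*(-14) = 163 - (-14)*k² = 163 + 14*k²)
E = -2930923 (E = -145936 - (163 + 14*(-446)²) = -145936 - (163 + 14*198916) = -145936 - (163 + 2784824) = -145936 - 1*2784987 = -145936 - 2784987 = -2930923)
√(35753 + E) = √(35753 - 2930923) = √(-2895170) = I*√2895170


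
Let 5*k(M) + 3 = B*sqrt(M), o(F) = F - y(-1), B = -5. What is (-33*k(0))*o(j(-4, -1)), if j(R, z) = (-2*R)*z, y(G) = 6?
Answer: -1386/5 ≈ -277.20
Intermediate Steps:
j(R, z) = -2*R*z
o(F) = -6 + F (o(F) = F - 1*6 = F - 6 = -6 + F)
k(M) = -3/5 - sqrt(M) (k(M) = -3/5 + (-5*sqrt(M))/5 = -3/5 - sqrt(M))
(-33*k(0))*o(j(-4, -1)) = (-33*(-3/5 - sqrt(0)))*(-6 - 2*(-4)*(-1)) = (-33*(-3/5 - 1*0))*(-6 - 8) = -33*(-3/5 + 0)*(-14) = -33*(-3/5)*(-14) = (99/5)*(-14) = -1386/5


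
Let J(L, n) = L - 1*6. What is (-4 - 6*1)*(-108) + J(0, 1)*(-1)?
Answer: 1086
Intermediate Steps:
J(L, n) = -6 + L (J(L, n) = L - 6 = -6 + L)
(-4 - 6*1)*(-108) + J(0, 1)*(-1) = (-4 - 6*1)*(-108) + (-6 + 0)*(-1) = (-4 - 6)*(-108) - 6*(-1) = -10*(-108) + 6 = 1080 + 6 = 1086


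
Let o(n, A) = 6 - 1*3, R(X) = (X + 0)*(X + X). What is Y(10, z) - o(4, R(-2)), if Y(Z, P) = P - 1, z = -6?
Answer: -10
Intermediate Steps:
Y(Z, P) = -1 + P
R(X) = 2*X**2 (R(X) = X*(2*X) = 2*X**2)
o(n, A) = 3 (o(n, A) = 6 - 3 = 3)
Y(10, z) - o(4, R(-2)) = (-1 - 6) - 1*3 = -7 - 3 = -10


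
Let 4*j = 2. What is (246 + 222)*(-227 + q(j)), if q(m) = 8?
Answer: -102492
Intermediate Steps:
j = ½ (j = (¼)*2 = ½ ≈ 0.50000)
(246 + 222)*(-227 + q(j)) = (246 + 222)*(-227 + 8) = 468*(-219) = -102492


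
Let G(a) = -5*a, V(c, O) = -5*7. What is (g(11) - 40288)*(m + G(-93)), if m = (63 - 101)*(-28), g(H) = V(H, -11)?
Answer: -61653867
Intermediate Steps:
V(c, O) = -35
g(H) = -35
m = 1064 (m = -38*(-28) = 1064)
(g(11) - 40288)*(m + G(-93)) = (-35 - 40288)*(1064 - 5*(-93)) = -40323*(1064 + 465) = -40323*1529 = -61653867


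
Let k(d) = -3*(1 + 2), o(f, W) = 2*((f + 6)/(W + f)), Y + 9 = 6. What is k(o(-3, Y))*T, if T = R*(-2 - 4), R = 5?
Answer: 270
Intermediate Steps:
Y = -3 (Y = -9 + 6 = -3)
o(f, W) = 2*(6 + f)/(W + f) (o(f, W) = 2*((6 + f)/(W + f)) = 2*(6 + f)/(W + f))
T = -30 (T = 5*(-2 - 4) = 5*(-6) = -30)
k(d) = -9 (k(d) = -3*3 = -9)
k(o(-3, Y))*T = -9*(-30) = 270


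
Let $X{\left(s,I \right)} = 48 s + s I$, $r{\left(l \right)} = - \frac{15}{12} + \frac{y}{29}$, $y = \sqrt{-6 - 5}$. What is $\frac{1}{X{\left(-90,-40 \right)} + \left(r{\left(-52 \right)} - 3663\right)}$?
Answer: $- \frac{58994468}{258646496505} - \frac{464 i \sqrt{11}}{258646496505} \approx -0.00022809 - 5.9499 \cdot 10^{-9} i$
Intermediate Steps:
$y = i \sqrt{11}$ ($y = \sqrt{-11} = i \sqrt{11} \approx 3.3166 i$)
$r{\left(l \right)} = - \frac{5}{4} + \frac{i \sqrt{11}}{29}$ ($r{\left(l \right)} = - \frac{15}{12} + \frac{i \sqrt{11}}{29} = \left(-15\right) \frac{1}{12} + i \sqrt{11} \cdot \frac{1}{29} = - \frac{5}{4} + \frac{i \sqrt{11}}{29}$)
$X{\left(s,I \right)} = 48 s + I s$
$\frac{1}{X{\left(-90,-40 \right)} + \left(r{\left(-52 \right)} - 3663\right)} = \frac{1}{- 90 \left(48 - 40\right) - \left(\frac{14657}{4} - \frac{i \sqrt{11}}{29}\right)} = \frac{1}{\left(-90\right) 8 - \left(\frac{14657}{4} - \frac{i \sqrt{11}}{29}\right)} = \frac{1}{-720 - \left(\frac{14657}{4} - \frac{i \sqrt{11}}{29}\right)} = \frac{1}{- \frac{17537}{4} + \frac{i \sqrt{11}}{29}}$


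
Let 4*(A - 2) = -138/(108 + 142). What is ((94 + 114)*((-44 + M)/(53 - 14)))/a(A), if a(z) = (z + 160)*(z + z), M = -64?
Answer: -24000000/25115587 ≈ -0.95558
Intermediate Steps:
A = 931/500 (A = 2 + (-138/(108 + 142))/4 = 2 + (-138/250)/4 = 2 + (-138*1/250)/4 = 2 + (¼)*(-69/125) = 2 - 69/500 = 931/500 ≈ 1.8620)
a(z) = 2*z*(160 + z) (a(z) = (160 + z)*(2*z) = 2*z*(160 + z))
((94 + 114)*((-44 + M)/(53 - 14)))/a(A) = ((94 + 114)*((-44 - 64)/(53 - 14)))/((2*(931/500)*(160 + 931/500))) = (208*(-108/39))/((2*(931/500)*(80931/500))) = (208*(-108*1/39))/(75346761/125000) = (208*(-36/13))*(125000/75346761) = -576*125000/75346761 = -24000000/25115587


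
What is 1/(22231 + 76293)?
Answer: 1/98524 ≈ 1.0150e-5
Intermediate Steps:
1/(22231 + 76293) = 1/98524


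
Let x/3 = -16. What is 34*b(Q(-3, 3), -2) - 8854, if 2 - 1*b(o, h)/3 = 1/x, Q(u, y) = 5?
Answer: -69183/8 ≈ -8647.9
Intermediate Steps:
x = -48 (x = 3*(-16) = -48)
b(o, h) = 97/16 (b(o, h) = 6 - 3/(-48) = 6 - 3*(-1/48) = 6 + 1/16 = 97/16)
34*b(Q(-3, 3), -2) - 8854 = 34*(97/16) - 8854 = 1649/8 - 8854 = -69183/8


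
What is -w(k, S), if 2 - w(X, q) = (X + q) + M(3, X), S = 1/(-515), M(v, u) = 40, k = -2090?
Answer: -1056781/515 ≈ -2052.0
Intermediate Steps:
S = -1/515 ≈ -0.0019417
w(X, q) = -38 - X - q (w(X, q) = 2 - ((X + q) + 40) = 2 - (40 + X + q) = 2 + (-40 - X - q) = -38 - X - q)
-w(k, S) = -(-38 - 1*(-2090) - 1*(-1/515)) = -(-38 + 2090 + 1/515) = -1*1056781/515 = -1056781/515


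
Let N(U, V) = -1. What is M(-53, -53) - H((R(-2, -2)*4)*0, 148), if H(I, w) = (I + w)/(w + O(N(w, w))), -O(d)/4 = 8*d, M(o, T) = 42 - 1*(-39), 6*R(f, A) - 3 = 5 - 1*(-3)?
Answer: 3608/45 ≈ 80.178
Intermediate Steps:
R(f, A) = 11/6 (R(f, A) = ½ + (5 - 1*(-3))/6 = ½ + (5 + 3)/6 = ½ + (⅙)*8 = ½ + 4/3 = 11/6)
M(o, T) = 81 (M(o, T) = 42 + 39 = 81)
O(d) = -32*d
H(I, w) = (I + w)/(32 + w) (H(I, w) = (I + w)/(w - 32*(-1)) = (I + w)/(w + 32) = (I + w)/(32 + w))
M(-53, -53) - H((R(-2, -2)*4)*0, 148) = 81 - (((11/6)*4)*0 + 148)/(32 + 148) = 81 - ((22/3)*0 + 148)/180 = 81 - (0 + 148)/180 = 81 - 148/180 = 81 - 1*37/45 = 81 - 37/45 = 3608/45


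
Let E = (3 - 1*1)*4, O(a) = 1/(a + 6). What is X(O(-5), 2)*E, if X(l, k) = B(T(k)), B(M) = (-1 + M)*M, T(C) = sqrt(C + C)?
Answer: 16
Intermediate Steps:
O(a) = 1/(6 + a)
T(C) = sqrt(2)*sqrt(C) (T(C) = sqrt(2*C) = sqrt(2)*sqrt(C))
B(M) = M*(-1 + M)
X(l, k) = sqrt(2)*sqrt(k)*(-1 + sqrt(2)*sqrt(k)) (X(l, k) = (sqrt(2)*sqrt(k))*(-1 + sqrt(2)*sqrt(k)) = sqrt(2)*sqrt(k)*(-1 + sqrt(2)*sqrt(k)))
E = 8 (E = (3 - 1)*4 = 2*4 = 8)
X(O(-5), 2)*E = (2*2 - sqrt(2)*sqrt(2))*8 = (4 - 2)*8 = 2*8 = 16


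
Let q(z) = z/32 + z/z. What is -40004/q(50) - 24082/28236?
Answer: -9036917233/578838 ≈ -15612.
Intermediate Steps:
q(z) = 1 + z/32 (q(z) = z*(1/32) + 1 = z/32 + 1 = 1 + z/32)
-40004/q(50) - 24082/28236 = -40004/(1 + (1/32)*50) - 24082/28236 = -40004/(1 + 25/16) - 24082*1/28236 = -40004/41/16 - 12041/14118 = -40004*16/41 - 12041/14118 = -640064/41 - 12041/14118 = -9036917233/578838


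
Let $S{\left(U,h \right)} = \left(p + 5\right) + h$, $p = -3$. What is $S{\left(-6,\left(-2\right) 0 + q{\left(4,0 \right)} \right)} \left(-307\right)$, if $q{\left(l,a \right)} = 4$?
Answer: $-1842$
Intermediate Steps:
$S{\left(U,h \right)} = 2 + h$ ($S{\left(U,h \right)} = \left(-3 + 5\right) + h = 2 + h$)
$S{\left(-6,\left(-2\right) 0 + q{\left(4,0 \right)} \right)} \left(-307\right) = \left(2 + \left(\left(-2\right) 0 + 4\right)\right) \left(-307\right) = \left(2 + \left(0 + 4\right)\right) \left(-307\right) = \left(2 + 4\right) \left(-307\right) = 6 \left(-307\right) = -1842$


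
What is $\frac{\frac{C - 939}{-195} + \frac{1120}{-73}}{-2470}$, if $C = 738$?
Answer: $\frac{67909}{11720150} \approx 0.0057942$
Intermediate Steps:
$\frac{\frac{C - 939}{-195} + \frac{1120}{-73}}{-2470} = \frac{\frac{738 - 939}{-195} + \frac{1120}{-73}}{-2470} = \left(\left(738 - 939\right) \left(- \frac{1}{195}\right) + 1120 \left(- \frac{1}{73}\right)\right) \left(- \frac{1}{2470}\right) = \left(\left(-201\right) \left(- \frac{1}{195}\right) - \frac{1120}{73}\right) \left(- \frac{1}{2470}\right) = \left(\frac{67}{65} - \frac{1120}{73}\right) \left(- \frac{1}{2470}\right) = \left(- \frac{67909}{4745}\right) \left(- \frac{1}{2470}\right) = \frac{67909}{11720150}$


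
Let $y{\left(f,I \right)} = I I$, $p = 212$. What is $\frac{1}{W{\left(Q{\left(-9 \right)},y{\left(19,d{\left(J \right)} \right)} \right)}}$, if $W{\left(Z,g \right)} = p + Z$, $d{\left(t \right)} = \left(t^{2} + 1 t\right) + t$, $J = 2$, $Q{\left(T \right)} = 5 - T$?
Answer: $\frac{1}{226} \approx 0.0044248$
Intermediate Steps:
$d{\left(t \right)} = t^{2} + 2 t$ ($d{\left(t \right)} = \left(t^{2} + t\right) + t = \left(t + t^{2}\right) + t = t^{2} + 2 t$)
$y{\left(f,I \right)} = I^{2}$
$W{\left(Z,g \right)} = 212 + Z$
$\frac{1}{W{\left(Q{\left(-9 \right)},y{\left(19,d{\left(J \right)} \right)} \right)}} = \frac{1}{212 + \left(5 - -9\right)} = \frac{1}{212 + \left(5 + 9\right)} = \frac{1}{212 + 14} = \frac{1}{226}$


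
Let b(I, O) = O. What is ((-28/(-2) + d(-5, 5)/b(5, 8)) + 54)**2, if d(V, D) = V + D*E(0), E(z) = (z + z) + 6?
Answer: 323761/64 ≈ 5058.8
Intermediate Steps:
E(z) = 6 + 2*z (E(z) = 2*z + 6 = 6 + 2*z)
d(V, D) = V + 6*D (d(V, D) = V + D*(6 + 2*0) = V + D*(6 + 0) = V + D*6 = V + 6*D)
((-28/(-2) + d(-5, 5)/b(5, 8)) + 54)**2 = ((-28/(-2) + (-5 + 6*5)/8) + 54)**2 = ((-28*(-1/2) + (-5 + 30)*(1/8)) + 54)**2 = ((14 + 25*(1/8)) + 54)**2 = ((14 + 25/8) + 54)**2 = (137/8 + 54)**2 = (569/8)**2 = 323761/64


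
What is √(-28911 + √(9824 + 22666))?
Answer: √(-28911 + 57*√10) ≈ 169.5*I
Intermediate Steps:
√(-28911 + √(9824 + 22666)) = √(-28911 + √32490) = √(-28911 + 57*√10)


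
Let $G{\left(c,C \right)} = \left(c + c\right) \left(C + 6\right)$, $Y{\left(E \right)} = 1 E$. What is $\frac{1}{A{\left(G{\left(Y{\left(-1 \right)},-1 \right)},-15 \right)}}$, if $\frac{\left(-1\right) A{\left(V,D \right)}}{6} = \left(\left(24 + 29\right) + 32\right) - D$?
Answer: $- \frac{1}{600} \approx -0.0016667$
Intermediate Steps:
$Y{\left(E \right)} = E$
$G{\left(c,C \right)} = 2 c \left(6 + C\right)$
$A{\left(V,D \right)} = -510 + 6 D$ ($A{\left(V,D \right)} = - 6 \left(\left(\left(24 + 29\right) + 32\right) - D\right) = - 6 \left(\left(53 + 32\right) - D\right) = - 6 \left(85 - D\right) = -510 + 6 D$)
$\frac{1}{A{\left(G{\left(Y{\left(-1 \right)},-1 \right)},-15 \right)}} = \frac{1}{-510 + 6 \left(-15\right)} = \frac{1}{-510 - 90} = \frac{1}{-600} = - \frac{1}{600}$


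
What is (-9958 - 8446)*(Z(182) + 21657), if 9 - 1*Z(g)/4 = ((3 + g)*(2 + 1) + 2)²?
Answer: 22440052412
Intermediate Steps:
Z(g) = 36 - 4*(11 + 3*g)² (Z(g) = 36 - 4*((3 + g)*(2 + 1) + 2)² = 36 - 4*((3 + g)*3 + 2)² = 36 - 4*((9 + 3*g) + 2)² = 36 - 4*(11 + 3*g)²)
(-9958 - 8446)*(Z(182) + 21657) = (-9958 - 8446)*((36 - 4*(11 + 3*182)²) + 21657) = -18404*((36 - 4*(11 + 546)²) + 21657) = -18404*((36 - 4*557²) + 21657) = -18404*((36 - 4*310249) + 21657) = -18404*((36 - 1240996) + 21657) = -18404*(-1240960 + 21657) = -18404*(-1219303) = 22440052412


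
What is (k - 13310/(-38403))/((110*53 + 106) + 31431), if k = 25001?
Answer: 960126713/1435004901 ≈ 0.66908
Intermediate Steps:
(k - 13310/(-38403))/((110*53 + 106) + 31431) = (25001 - 13310/(-38403))/((110*53 + 106) + 31431) = (25001 - 13310*(-1/38403))/((5830 + 106) + 31431) = (25001 + 13310/38403)/(5936 + 31431) = (960126713/38403)/37367 = (960126713/38403)*(1/37367) = 960126713/1435004901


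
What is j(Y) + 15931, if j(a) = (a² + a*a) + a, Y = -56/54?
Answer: 11614511/729 ≈ 15932.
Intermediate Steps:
Y = -28/27 (Y = -56*1/54 = -28/27 ≈ -1.0370)
j(a) = a + 2*a² (j(a) = (a² + a²) + a = 2*a² + a = a + 2*a²)
j(Y) + 15931 = -28*(1 + 2*(-28/27))/27 + 15931 = -28*(1 - 56/27)/27 + 15931 = -28/27*(-29/27) + 15931 = 812/729 + 15931 = 11614511/729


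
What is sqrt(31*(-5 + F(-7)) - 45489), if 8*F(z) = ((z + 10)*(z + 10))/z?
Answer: I*sqrt(35788802)/28 ≈ 213.66*I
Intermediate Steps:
F(z) = (10 + z)**2/(8*z) (F(z) = (((z + 10)*(z + 10))/z)/8 = (((10 + z)*(10 + z))/z)/8 = ((10 + z)**2/z)/8 = (10 + z)**2/(8*z))
sqrt(31*(-5 + F(-7)) - 45489) = sqrt(31*(-5 + (1/8)*(10 - 7)**2/(-7)) - 45489) = sqrt(31*(-5 + (1/8)*(-1/7)*3**2) - 45489) = sqrt(31*(-5 + (1/8)*(-1/7)*9) - 45489) = sqrt(31*(-5 - 9/56) - 45489) = sqrt(31*(-289/56) - 45489) = sqrt(-8959/56 - 45489) = sqrt(-2556343/56) = I*sqrt(35788802)/28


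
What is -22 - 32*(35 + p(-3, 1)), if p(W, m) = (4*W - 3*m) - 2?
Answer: -598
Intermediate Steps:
p(W, m) = -2 - 3*m + 4*W (p(W, m) = (-3*m + 4*W) - 2 = -2 - 3*m + 4*W)
-22 - 32*(35 + p(-3, 1)) = -22 - 32*(35 + (-2 - 3*1 + 4*(-3))) = -22 - 32*(35 + (-2 - 3 - 12)) = -22 - 32*(35 - 17) = -22 - 32*18 = -22 - 1*576 = -22 - 576 = -598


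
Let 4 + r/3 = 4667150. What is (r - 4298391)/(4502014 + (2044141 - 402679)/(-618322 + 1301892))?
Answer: 3316355918895/1538721675721 ≈ 2.1553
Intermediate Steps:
r = 14001438 (r = -12 + 3*4667150 = -12 + 14001450 = 14001438)
(r - 4298391)/(4502014 + (2044141 - 402679)/(-618322 + 1301892)) = (14001438 - 4298391)/(4502014 + (2044141 - 402679)/(-618322 + 1301892)) = 9703047/(4502014 + 1641462/683570) = 9703047/(4502014 + 1641462*(1/683570)) = 9703047/(4502014 + 820731/341785) = 9703047/(1538721675721/341785) = 9703047*(341785/1538721675721) = 3316355918895/1538721675721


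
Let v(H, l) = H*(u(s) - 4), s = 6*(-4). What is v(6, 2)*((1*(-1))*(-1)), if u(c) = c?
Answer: -168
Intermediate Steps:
s = -24
v(H, l) = -28*H (v(H, l) = H*(-24 - 4) = H*(-28) = -28*H)
v(6, 2)*((1*(-1))*(-1)) = (-28*6)*((1*(-1))*(-1)) = -(-168)*(-1) = -168*1 = -168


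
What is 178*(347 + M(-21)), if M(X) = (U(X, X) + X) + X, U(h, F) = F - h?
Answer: 54290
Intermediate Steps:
M(X) = 2*X (M(X) = ((X - X) + X) + X = (0 + X) + X = X + X = 2*X)
178*(347 + M(-21)) = 178*(347 + 2*(-21)) = 178*(347 - 42) = 178*305 = 54290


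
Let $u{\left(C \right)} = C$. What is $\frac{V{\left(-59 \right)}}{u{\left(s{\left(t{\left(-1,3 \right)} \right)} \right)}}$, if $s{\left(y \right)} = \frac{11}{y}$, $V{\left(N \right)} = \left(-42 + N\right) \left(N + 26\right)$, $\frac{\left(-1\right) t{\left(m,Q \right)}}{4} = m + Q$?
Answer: $-2424$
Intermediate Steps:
$t{\left(m,Q \right)} = - 4 Q - 4 m$ ($t{\left(m,Q \right)} = - 4 \left(m + Q\right) = - 4 \left(Q + m\right) = - 4 Q - 4 m$)
$V{\left(N \right)} = \left(-42 + N\right) \left(26 + N\right)$
$\frac{V{\left(-59 \right)}}{u{\left(s{\left(t{\left(-1,3 \right)} \right)} \right)}} = \frac{-1092 + \left(-59\right)^{2} - -944}{11 \frac{1}{\left(-4\right) 3 - -4}} = \frac{-1092 + 3481 + 944}{11 \frac{1}{-12 + 4}} = \frac{3333}{11 \frac{1}{-8}} = \frac{3333}{11 \left(- \frac{1}{8}\right)} = \frac{3333}{- \frac{11}{8}} = 3333 \left(- \frac{8}{11}\right) = -2424$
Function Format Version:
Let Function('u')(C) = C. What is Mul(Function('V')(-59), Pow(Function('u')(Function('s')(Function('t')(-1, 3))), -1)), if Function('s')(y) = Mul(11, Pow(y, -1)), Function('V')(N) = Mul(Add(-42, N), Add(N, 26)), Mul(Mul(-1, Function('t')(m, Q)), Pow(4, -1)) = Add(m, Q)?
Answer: -2424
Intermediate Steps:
Function('t')(m, Q) = Add(Mul(-4, Q), Mul(-4, m)) (Function('t')(m, Q) = Mul(-4, Add(m, Q)) = Mul(-4, Add(Q, m)) = Add(Mul(-4, Q), Mul(-4, m)))
Function('V')(N) = Mul(Add(-42, N), Add(26, N))
Mul(Function('V')(-59), Pow(Function('u')(Function('s')(Function('t')(-1, 3))), -1)) = Mul(Add(-1092, Pow(-59, 2), Mul(-16, -59)), Pow(Mul(11, Pow(Add(Mul(-4, 3), Mul(-4, -1)), -1)), -1)) = Mul(Add(-1092, 3481, 944), Pow(Mul(11, Pow(Add(-12, 4), -1)), -1)) = Mul(3333, Pow(Mul(11, Pow(-8, -1)), -1)) = Mul(3333, Pow(Mul(11, Rational(-1, 8)), -1)) = Mul(3333, Pow(Rational(-11, 8), -1)) = Mul(3333, Rational(-8, 11)) = -2424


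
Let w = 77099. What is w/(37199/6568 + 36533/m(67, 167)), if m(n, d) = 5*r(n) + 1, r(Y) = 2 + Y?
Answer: 87604818136/126409799 ≈ 693.02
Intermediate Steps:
m(n, d) = 11 + 5*n (m(n, d) = 5*(2 + n) + 1 = (10 + 5*n) + 1 = 11 + 5*n)
w/(37199/6568 + 36533/m(67, 167)) = 77099/(37199/6568 + 36533/(11 + 5*67)) = 77099/(37199*(1/6568) + 36533/(11 + 335)) = 77099/(37199/6568 + 36533/346) = 77099/(126409799/1136264) = 77099*(1136264/126409799) = 87604818136/126409799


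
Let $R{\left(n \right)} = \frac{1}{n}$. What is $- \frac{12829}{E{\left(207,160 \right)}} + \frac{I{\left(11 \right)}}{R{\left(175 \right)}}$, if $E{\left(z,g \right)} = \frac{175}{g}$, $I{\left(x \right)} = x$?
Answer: $- \frac{343153}{35} \approx -9804.4$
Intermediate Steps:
$- \frac{12829}{E{\left(207,160 \right)}} + \frac{I{\left(11 \right)}}{R{\left(175 \right)}} = - \frac{12829}{175 \cdot \frac{1}{160}} + \frac{11}{\frac{1}{175}} = - \frac{12829}{175 \cdot \frac{1}{160}} + 11 \frac{1}{\frac{1}{175}} = - \frac{12829}{\frac{35}{32}} + 11 \cdot 175 = \left(-12829\right) \frac{32}{35} + 1925 = - \frac{410528}{35} + 1925 = - \frac{343153}{35}$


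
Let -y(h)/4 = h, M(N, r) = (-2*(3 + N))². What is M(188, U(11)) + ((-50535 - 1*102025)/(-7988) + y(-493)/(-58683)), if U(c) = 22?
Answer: 17103060641260/117189951 ≈ 1.4594e+5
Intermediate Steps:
M(N, r) = (-6 - 2*N)²
y(h) = -4*h
M(188, U(11)) + ((-50535 - 1*102025)/(-7988) + y(-493)/(-58683)) = 4*(3 + 188)² + ((-50535 - 1*102025)/(-7988) - 4*(-493)/(-58683)) = 4*191² + ((-50535 - 102025)*(-1/7988) + 1972*(-1/58683)) = 4*36481 + (-152560*(-1/7988) - 1972/58683) = 145924 + (38140/1997 - 1972/58683) = 145924 + 2234231536/117189951 = 17103060641260/117189951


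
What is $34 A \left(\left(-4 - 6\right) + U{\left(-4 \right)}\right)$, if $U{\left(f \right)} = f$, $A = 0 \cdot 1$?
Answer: $0$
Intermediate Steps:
$A = 0$
$34 A \left(\left(-4 - 6\right) + U{\left(-4 \right)}\right) = 34 \cdot 0 \left(\left(-4 - 6\right) - 4\right) = 0 \left(-10 - 4\right) = 0 \left(-14\right) = 0$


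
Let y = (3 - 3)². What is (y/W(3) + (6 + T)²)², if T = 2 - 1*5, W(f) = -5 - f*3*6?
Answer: 81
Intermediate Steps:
y = 0 (y = 0² = 0)
W(f) = -5 - 18*f (W(f) = -5 - 3*f*6 = -5 - 18*f)
T = -3 (T = 2 - 5 = -3)
(y/W(3) + (6 + T)²)² = (0/(-5 - 18*3) + (6 - 3)²)² = (0/(-5 - 54) + 3²)² = (0/(-59) + 9)² = (0*(-1/59) + 9)² = (0 + 9)² = 9² = 81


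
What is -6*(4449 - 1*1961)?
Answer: -14928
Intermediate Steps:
-6*(4449 - 1*1961) = -6*(4449 - 1961) = -6*2488 = -14928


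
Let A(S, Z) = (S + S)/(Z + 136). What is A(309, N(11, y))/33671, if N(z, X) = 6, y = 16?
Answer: 309/2390641 ≈ 0.00012925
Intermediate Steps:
A(S, Z) = 2*S/(136 + Z) (A(S, Z) = (2*S)/(136 + Z) = 2*S/(136 + Z))
A(309, N(11, y))/33671 = (2*309/(136 + 6))/33671 = (2*309/142)*(1/33671) = (2*309*(1/142))*(1/33671) = (309/71)*(1/33671) = 309/2390641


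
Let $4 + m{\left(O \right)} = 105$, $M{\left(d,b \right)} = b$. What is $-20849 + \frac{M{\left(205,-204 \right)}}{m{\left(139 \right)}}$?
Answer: $- \frac{2105953}{101} \approx -20851.0$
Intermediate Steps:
$m{\left(O \right)} = 101$ ($m{\left(O \right)} = -4 + 105 = 101$)
$-20849 + \frac{M{\left(205,-204 \right)}}{m{\left(139 \right)}} = -20849 - \frac{204}{101} = - \frac{2105953}{101}$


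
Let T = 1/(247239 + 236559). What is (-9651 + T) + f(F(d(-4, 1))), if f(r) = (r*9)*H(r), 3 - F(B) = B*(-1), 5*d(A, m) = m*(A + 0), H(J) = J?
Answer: -116201506403/12094950 ≈ -9607.4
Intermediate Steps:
d(A, m) = A*m/5 (d(A, m) = (m*(A + 0))/5 = (m*A)/5 = (A*m)/5 = A*m/5)
F(B) = 3 + B (F(B) = 3 - B*(-1) = 3 - (-1)*B = 3 + B)
T = 1/483798 ≈ 2.0670e-6
f(r) = 9*r² (f(r) = (r*9)*r = (9*r)*r = 9*r²)
(-9651 + T) + f(F(d(-4, 1))) = (-9651 + 1/483798) + 9*(3 + (⅕)*(-4)*1)² = -4669134497/483798 + 9*(3 - ⅘)² = -4669134497/483798 + 9*(11/5)² = -4669134497/483798 + 9*(121/25) = -4669134497/483798 + 1089/25 = -116201506403/12094950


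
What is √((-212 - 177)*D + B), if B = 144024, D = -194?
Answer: √219490 ≈ 468.50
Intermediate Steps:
√((-212 - 177)*D + B) = √((-212 - 177)*(-194) + 144024) = √(-389*(-194) + 144024) = √(75466 + 144024) = √219490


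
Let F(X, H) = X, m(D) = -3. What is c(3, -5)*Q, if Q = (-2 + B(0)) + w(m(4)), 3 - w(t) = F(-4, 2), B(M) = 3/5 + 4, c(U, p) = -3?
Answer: -144/5 ≈ -28.800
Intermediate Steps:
B(M) = 23/5 (B(M) = 3*(⅕) + 4 = ⅗ + 4 = 23/5)
w(t) = 7 (w(t) = 3 - 1*(-4) = 3 + 4 = 7)
Q = 48/5 (Q = (-2 + 23/5) + 7 = 13/5 + 7 = 48/5 ≈ 9.6000)
c(3, -5)*Q = -3*48/5 = -144/5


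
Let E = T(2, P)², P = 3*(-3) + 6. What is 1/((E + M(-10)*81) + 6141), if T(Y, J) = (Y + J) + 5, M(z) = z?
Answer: 1/5347 ≈ 0.00018702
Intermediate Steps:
P = -3 (P = -9 + 6 = -3)
T(Y, J) = 5 + J + Y (T(Y, J) = (J + Y) + 5 = 5 + J + Y)
E = 16 (E = (5 - 3 + 2)² = 4² = 16)
1/((E + M(-10)*81) + 6141) = 1/((16 - 10*81) + 6141) = 1/((16 - 810) + 6141) = 1/(-794 + 6141) = 1/5347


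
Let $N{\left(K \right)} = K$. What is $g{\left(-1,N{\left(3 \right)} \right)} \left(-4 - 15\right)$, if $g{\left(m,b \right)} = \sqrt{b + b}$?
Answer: $- 19 \sqrt{6} \approx -46.54$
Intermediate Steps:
$g{\left(m,b \right)} = \sqrt{2} \sqrt{b}$ ($g{\left(m,b \right)} = \sqrt{2 b} = \sqrt{2} \sqrt{b}$)
$g{\left(-1,N{\left(3 \right)} \right)} \left(-4 - 15\right) = \sqrt{2} \sqrt{3} \left(-4 - 15\right) = \sqrt{6} \left(-19\right) = - 19 \sqrt{6}$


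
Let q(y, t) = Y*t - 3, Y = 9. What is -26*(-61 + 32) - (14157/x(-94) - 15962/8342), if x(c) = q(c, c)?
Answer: 911957894/1180393 ≈ 772.59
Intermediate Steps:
q(y, t) = -3 + 9*t (q(y, t) = 9*t - 3 = -3 + 9*t)
x(c) = -3 + 9*c
-26*(-61 + 32) - (14157/x(-94) - 15962/8342) = -26*(-61 + 32) - (14157/(-3 + 9*(-94)) - 15962/8342) = -26*(-29) - (14157/(-3 - 846) - 15962*1/8342) = 754 - (14157/(-849) - 7981/4171) = 754 - (14157*(-1/849) - 7981/4171) = 754 - (-4719/283 - 7981/4171) = 754 - 1*(-21941572/1180393) = 754 + 21941572/1180393 = 911957894/1180393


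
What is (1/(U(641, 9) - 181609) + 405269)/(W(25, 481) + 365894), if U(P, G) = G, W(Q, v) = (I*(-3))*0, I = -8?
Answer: 73596850399/66446350400 ≈ 1.1076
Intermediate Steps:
W(Q, v) = 0 (W(Q, v) = -8*(-3)*0 = 24*0 = 0)
(1/(U(641, 9) - 181609) + 405269)/(W(25, 481) + 365894) = (1/(9 - 181609) + 405269)/(0 + 365894) = (1/(-181600) + 405269)/365894 = (-1/181600 + 405269)*(1/365894) = (73596850399/181600)*(1/365894) = 73596850399/66446350400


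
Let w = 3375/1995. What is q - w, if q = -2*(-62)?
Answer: 16267/133 ≈ 122.31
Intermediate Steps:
w = 225/133 (w = 3375*(1/1995) = 225/133 ≈ 1.6917)
q = 124
q - w = 124 - 1*225/133 = 124 - 225/133 = 16267/133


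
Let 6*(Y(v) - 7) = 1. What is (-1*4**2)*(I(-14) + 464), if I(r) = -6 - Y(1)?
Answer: -21640/3 ≈ -7213.3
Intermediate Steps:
Y(v) = 43/6 (Y(v) = 7 + (1/6)*1 = 7 + 1/6 = 43/6)
I(r) = -79/6 (I(r) = -6 - 1*43/6 = -6 - 43/6 = -79/6)
(-1*4**2)*(I(-14) + 464) = (-1*4**2)*(-79/6 + 464) = -1*16*(2705/6) = -16*2705/6 = -21640/3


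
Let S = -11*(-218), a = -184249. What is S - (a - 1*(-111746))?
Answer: 74901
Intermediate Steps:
S = 2398
S - (a - 1*(-111746)) = 2398 - (-184249 - 1*(-111746)) = 2398 - (-184249 + 111746) = 2398 - 1*(-72503) = 2398 + 72503 = 74901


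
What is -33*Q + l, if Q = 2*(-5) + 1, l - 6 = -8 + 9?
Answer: 304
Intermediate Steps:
l = 7 (l = 6 + (-8 + 9) = 6 + 1 = 7)
Q = -9 (Q = -10 + 1 = -9)
-33*Q + l = -33*(-9) + 7 = 297 + 7 = 304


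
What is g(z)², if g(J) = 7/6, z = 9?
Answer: 49/36 ≈ 1.3611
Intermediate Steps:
g(J) = 7/6 (g(J) = 7*(⅙) = 7/6)
g(z)² = (7/6)² = 49/36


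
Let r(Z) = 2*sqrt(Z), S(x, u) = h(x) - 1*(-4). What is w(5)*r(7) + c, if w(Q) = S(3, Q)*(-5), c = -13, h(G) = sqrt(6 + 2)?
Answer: -13 - 20*sqrt(7)*(2 + sqrt(2)) ≈ -193.66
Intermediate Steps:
h(G) = 2*sqrt(2) (h(G) = sqrt(8) = 2*sqrt(2))
S(x, u) = 4 + 2*sqrt(2) (S(x, u) = 2*sqrt(2) - 1*(-4) = 2*sqrt(2) + 4 = 4 + 2*sqrt(2))
w(Q) = -20 - 10*sqrt(2) (w(Q) = (4 + 2*sqrt(2))*(-5) = -20 - 10*sqrt(2))
w(5)*r(7) + c = (-20 - 10*sqrt(2))*(2*sqrt(7)) - 13 = 2*sqrt(7)*(-20 - 10*sqrt(2)) - 13 = -13 + 2*sqrt(7)*(-20 - 10*sqrt(2))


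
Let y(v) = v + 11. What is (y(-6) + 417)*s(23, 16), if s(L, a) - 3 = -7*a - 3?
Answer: -47264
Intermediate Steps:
s(L, a) = -7*a (s(L, a) = 3 + (-7*a - 3) = 3 + (-3 - 7*a) = -7*a)
y(v) = 11 + v
(y(-6) + 417)*s(23, 16) = ((11 - 6) + 417)*(-7*16) = (5 + 417)*(-112) = 422*(-112) = -47264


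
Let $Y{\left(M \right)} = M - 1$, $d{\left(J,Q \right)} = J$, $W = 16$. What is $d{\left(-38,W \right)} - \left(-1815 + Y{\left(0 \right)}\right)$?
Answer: $1778$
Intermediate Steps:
$Y{\left(M \right)} = -1 + M$ ($Y{\left(M \right)} = M - 1 = -1 + M$)
$d{\left(-38,W \right)} - \left(-1815 + Y{\left(0 \right)}\right) = -38 - \left(-1815 + \left(-1 + 0\right)\right) = -38 - \left(-1815 - 1\right) = -38 - -1816 = -38 + 1816 = 1778$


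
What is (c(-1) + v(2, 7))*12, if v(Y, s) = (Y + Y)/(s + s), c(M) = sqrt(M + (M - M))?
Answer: 24/7 + 12*I ≈ 3.4286 + 12.0*I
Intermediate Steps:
c(M) = sqrt(M) (c(M) = sqrt(M + 0) = sqrt(M))
v(Y, s) = Y/s (v(Y, s) = (2*Y)/((2*s)) = (2*Y)*(1/(2*s)) = Y/s)
(c(-1) + v(2, 7))*12 = (sqrt(-1) + 2/7)*12 = (I + 2*(1/7))*12 = (I + 2/7)*12 = (2/7 + I)*12 = 24/7 + 12*I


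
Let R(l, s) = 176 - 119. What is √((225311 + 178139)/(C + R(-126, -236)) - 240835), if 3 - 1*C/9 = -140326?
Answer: I*√96045741728549610/631509 ≈ 490.75*I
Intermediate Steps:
C = 1262961 (C = 27 - 9*(-140326) = 27 + 1262934 = 1262961)
R(l, s) = 57
√((225311 + 178139)/(C + R(-126, -236)) - 240835) = √((225311 + 178139)/(1262961 + 57) - 240835) = √(403450/1263018 - 240835) = √(403450*(1/1263018) - 240835) = √(201725/631509 - 240835) = √(-152089268290/631509) = I*√96045741728549610/631509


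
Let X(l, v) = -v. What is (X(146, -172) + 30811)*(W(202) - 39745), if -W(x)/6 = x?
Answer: -1268970731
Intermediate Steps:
W(x) = -6*x
(X(146, -172) + 30811)*(W(202) - 39745) = (-1*(-172) + 30811)*(-6*202 - 39745) = (172 + 30811)*(-1212 - 39745) = 30983*(-40957) = -1268970731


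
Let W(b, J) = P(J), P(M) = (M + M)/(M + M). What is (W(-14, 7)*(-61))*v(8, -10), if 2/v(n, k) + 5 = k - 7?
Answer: 61/11 ≈ 5.5455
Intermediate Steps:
v(n, k) = 2/(-12 + k) (v(n, k) = 2/(-5 + (k - 7)) = 2/(-5 + (-7 + k)) = 2/(-12 + k))
P(M) = 1 (P(M) = (2*M)/((2*M)) = (2*M)*(1/(2*M)) = 1)
W(b, J) = 1
(W(-14, 7)*(-61))*v(8, -10) = (1*(-61))*(2/(-12 - 10)) = -122/(-22) = -122*(-1)/22 = -61*(-1/11) = 61/11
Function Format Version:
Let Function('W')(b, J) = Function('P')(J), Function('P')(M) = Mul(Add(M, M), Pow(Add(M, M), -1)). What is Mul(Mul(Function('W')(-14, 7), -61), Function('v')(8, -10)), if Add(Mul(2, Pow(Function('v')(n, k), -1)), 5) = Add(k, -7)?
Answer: Rational(61, 11) ≈ 5.5455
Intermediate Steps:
Function('v')(n, k) = Mul(2, Pow(Add(-12, k), -1)) (Function('v')(n, k) = Mul(2, Pow(Add(-5, Add(k, -7)), -1)) = Mul(2, Pow(Add(-5, Add(-7, k)), -1)) = Mul(2, Pow(Add(-12, k), -1)))
Function('P')(M) = 1 (Function('P')(M) = Mul(Mul(2, M), Pow(Mul(2, M), -1)) = Mul(Mul(2, M), Mul(Rational(1, 2), Pow(M, -1))) = 1)
Function('W')(b, J) = 1
Mul(Mul(Function('W')(-14, 7), -61), Function('v')(8, -10)) = Mul(Mul(1, -61), Mul(2, Pow(Add(-12, -10), -1))) = Mul(-61, Mul(2, Pow(-22, -1))) = Mul(-61, Mul(2, Rational(-1, 22))) = Mul(-61, Rational(-1, 11)) = Rational(61, 11)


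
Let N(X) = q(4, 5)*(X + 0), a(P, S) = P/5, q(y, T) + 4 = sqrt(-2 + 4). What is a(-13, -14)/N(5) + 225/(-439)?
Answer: -27961/76825 + 13*sqrt(2)/350 ≈ -0.31143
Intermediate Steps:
q(y, T) = -4 + sqrt(2) (q(y, T) = -4 + sqrt(-2 + 4) = -4 + sqrt(2))
a(P, S) = P/5 (a(P, S) = P*(1/5) = P/5)
N(X) = X*(-4 + sqrt(2)) (N(X) = (-4 + sqrt(2))*(X + 0) = (-4 + sqrt(2))*X = X*(-4 + sqrt(2)))
a(-13, -14)/N(5) + 225/(-439) = ((1/5)*(-13))/((5*(-4 + sqrt(2)))) + 225/(-439) = -13/(5*(-20 + 5*sqrt(2))) + 225*(-1/439) = -13/(5*(-20 + 5*sqrt(2))) - 225/439 = -225/439 - 13/(5*(-20 + 5*sqrt(2)))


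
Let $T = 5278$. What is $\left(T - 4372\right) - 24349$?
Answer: $-23443$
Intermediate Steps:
$\left(T - 4372\right) - 24349 = \left(5278 - 4372\right) - 24349 = 906 - 24349 = -23443$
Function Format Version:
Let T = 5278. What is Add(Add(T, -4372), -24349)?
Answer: -23443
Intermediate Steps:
Add(Add(T, -4372), -24349) = Add(Add(5278, -4372), -24349) = Add(906, -24349) = -23443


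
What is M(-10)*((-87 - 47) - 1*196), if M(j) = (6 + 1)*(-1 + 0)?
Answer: 2310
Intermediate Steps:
M(j) = -7 (M(j) = 7*(-1) = -7)
M(-10)*((-87 - 47) - 1*196) = -7*((-87 - 47) - 1*196) = -7*(-134 - 196) = -7*(-330) = 2310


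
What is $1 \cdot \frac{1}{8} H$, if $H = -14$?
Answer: $- \frac{7}{4} \approx -1.75$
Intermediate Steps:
$1 \cdot \frac{1}{8} H = 1 \cdot \frac{1}{8} \left(-14\right) = \frac{1}{8} \left(-14\right) = - \frac{7}{4}$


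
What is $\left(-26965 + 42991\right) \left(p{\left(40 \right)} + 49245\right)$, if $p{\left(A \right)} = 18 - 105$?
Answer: $787806108$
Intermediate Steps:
$p{\left(A \right)} = -87$ ($p{\left(A \right)} = 18 - 105 = -87$)
$\left(-26965 + 42991\right) \left(p{\left(40 \right)} + 49245\right) = \left(-26965 + 42991\right) \left(-87 + 49245\right) = 16026 \cdot 49158 = 787806108$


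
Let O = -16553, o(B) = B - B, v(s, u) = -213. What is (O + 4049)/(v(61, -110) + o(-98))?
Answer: 4168/71 ≈ 58.704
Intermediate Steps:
o(B) = 0
(O + 4049)/(v(61, -110) + o(-98)) = (-16553 + 4049)/(-213 + 0) = -12504/(-213) = -12504*(-1/213) = 4168/71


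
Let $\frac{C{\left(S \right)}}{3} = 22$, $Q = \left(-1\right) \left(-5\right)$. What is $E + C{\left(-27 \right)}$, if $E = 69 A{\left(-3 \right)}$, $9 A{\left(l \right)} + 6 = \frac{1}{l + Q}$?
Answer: $\frac{143}{6} \approx 23.833$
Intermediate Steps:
$Q = 5$
$A{\left(l \right)} = - \frac{2}{3} + \frac{1}{9 \left(5 + l\right)}$ ($A{\left(l \right)} = - \frac{2}{3} + \frac{1}{9 \left(l + 5\right)} = - \frac{2}{3} + \frac{1}{9 \left(5 + l\right)}$)
$C{\left(S \right)} = 66$ ($C{\left(S \right)} = 3 \cdot 22 = 66$)
$E = - \frac{253}{6}$ ($E = 69 \frac{-29 - -18}{9 \left(5 - 3\right)} = 69 \frac{-29 + 18}{9 \cdot 2} = 69 \cdot \frac{1}{9} \cdot \frac{1}{2} \left(-11\right) = 69 \left(- \frac{11}{18}\right) = - \frac{253}{6} \approx -42.167$)
$E + C{\left(-27 \right)} = - \frac{253}{6} + 66 = \frac{143}{6}$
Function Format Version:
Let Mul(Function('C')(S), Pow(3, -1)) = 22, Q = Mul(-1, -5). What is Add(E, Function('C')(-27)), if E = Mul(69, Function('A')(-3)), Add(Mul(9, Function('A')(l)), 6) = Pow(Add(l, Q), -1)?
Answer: Rational(143, 6) ≈ 23.833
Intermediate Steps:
Q = 5
Function('A')(l) = Add(Rational(-2, 3), Mul(Rational(1, 9), Pow(Add(5, l), -1))) (Function('A')(l) = Add(Rational(-2, 3), Mul(Rational(1, 9), Pow(Add(l, 5), -1))) = Add(Rational(-2, 3), Mul(Rational(1, 9), Pow(Add(5, l), -1))))
Function('C')(S) = 66 (Function('C')(S) = Mul(3, 22) = 66)
E = Rational(-253, 6) (E = Mul(69, Mul(Rational(1, 9), Pow(Add(5, -3), -1), Add(-29, Mul(-6, -3)))) = Mul(69, Mul(Rational(1, 9), Pow(2, -1), Add(-29, 18))) = Mul(69, Mul(Rational(1, 9), Rational(1, 2), -11)) = Mul(69, Rational(-11, 18)) = Rational(-253, 6) ≈ -42.167)
Add(E, Function('C')(-27)) = Add(Rational(-253, 6), 66) = Rational(143, 6)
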